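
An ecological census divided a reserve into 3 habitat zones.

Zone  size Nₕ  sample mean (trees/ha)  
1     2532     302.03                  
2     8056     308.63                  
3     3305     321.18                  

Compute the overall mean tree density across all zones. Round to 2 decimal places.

N = 13893; weights Wₕ = Nₕ/N = (0.1823, 0.5799, 0.2379).
x̄_st = Σ Wₕ·x̄ₕ = 0.1823·302.03 + 0.5799·308.63 + 0.2379·321.18 ≈ 310.4127...
→ 310.41.

310.41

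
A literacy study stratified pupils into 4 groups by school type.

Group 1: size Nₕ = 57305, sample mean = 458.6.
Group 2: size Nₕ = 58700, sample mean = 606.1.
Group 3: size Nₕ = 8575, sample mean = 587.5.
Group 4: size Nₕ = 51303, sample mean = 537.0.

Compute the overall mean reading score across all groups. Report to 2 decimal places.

536.98

x̄_st = (Σ Nₕx̄ₕ) / (Σ Nₕ) = (57305·458.6 + 58700·606.1 + 8575·587.5 + 51303·537.0) / 175883
= 94445666.5 / 175883 = 536.9801... → 536.98.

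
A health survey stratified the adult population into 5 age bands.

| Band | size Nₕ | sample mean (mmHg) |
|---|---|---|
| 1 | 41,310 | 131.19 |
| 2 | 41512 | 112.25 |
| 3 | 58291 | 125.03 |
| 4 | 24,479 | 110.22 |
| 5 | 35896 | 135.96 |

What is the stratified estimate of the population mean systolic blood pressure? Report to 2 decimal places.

N = 41310 + 41512 + 58291 + 24479 + 35896 = 201488.
Weight each subgroup mean by Nₕ/N and sum.
Σ Nₕx̄ₕ = 41310·131.19 + 41512·112.25 + 58291·125.03 + 24479·110.22 + 35896·135.96 = 5419458.9 + 4659722 + 7288123.73 + 2698075.38 + 4880420.16 = 24945800.17.
Divide by N: 24945800.17 / 201488 = 123.8079... → 123.81.

123.81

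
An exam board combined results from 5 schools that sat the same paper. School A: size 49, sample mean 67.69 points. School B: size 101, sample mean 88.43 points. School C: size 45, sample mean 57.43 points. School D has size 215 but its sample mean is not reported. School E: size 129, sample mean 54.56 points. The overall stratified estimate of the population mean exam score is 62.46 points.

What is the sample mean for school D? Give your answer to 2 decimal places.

N = 49 + 101 + 45 + 215 + 129 = 539.
Overall total = μ·N = 62.46·539 = 33665.94.
Subtract the known strata: 49·67.69 + 101·88.43 + 45·57.43 + 129·54.56 = 21870.83.
Remaining total for school D: 33665.94 − 21870.83 = 11795.11.
Divide by its size: 11795.11 / 215 = 54.8610... → 54.86.

54.86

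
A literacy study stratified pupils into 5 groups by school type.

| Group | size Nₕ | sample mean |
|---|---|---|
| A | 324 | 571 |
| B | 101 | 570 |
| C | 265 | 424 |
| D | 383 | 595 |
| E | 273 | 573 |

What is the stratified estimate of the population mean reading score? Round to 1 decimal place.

N = 1346; weights Wₕ = Nₕ/N = (0.2407, 0.0750, 0.1969, 0.2845, 0.2028).
x̄_st = Σ Wₕ·x̄ₕ = 0.2407·571 + 0.0750·570 + 0.1969·424 + 0.2845·595 + 0.2028·573 ≈ 549.218...
→ 549.2.

549.2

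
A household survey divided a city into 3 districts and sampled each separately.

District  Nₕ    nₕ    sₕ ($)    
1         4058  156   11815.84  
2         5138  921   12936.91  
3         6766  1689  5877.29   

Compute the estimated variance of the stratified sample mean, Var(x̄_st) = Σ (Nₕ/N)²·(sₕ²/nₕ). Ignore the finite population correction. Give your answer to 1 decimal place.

N = 15962; Wₕ = Nₕ/N.
district 1: (4058/15962)²·11815.84²/156 = 57843.4352
district 2: (5138/15962)²·12936.91²/921 = 18828.4717
district 3: (6766/15962)²·5877.29²/1689 = 3674.6330
Sum = 80346.5399 → 80346.5.

80346.5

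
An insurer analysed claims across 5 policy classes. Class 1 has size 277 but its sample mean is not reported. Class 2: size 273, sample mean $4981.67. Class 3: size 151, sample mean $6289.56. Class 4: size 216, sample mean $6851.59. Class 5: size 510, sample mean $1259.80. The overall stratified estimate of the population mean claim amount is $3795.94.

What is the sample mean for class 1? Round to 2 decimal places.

Σ Nₕx̄ₕ = N·μ, so 277·x̄_1 = 1427·3795.94 − (273·4981.67 + 151·6289.56 + 216·6851.59 + 510·1259.80).
= 5416806.38 − 4432160.91 = 984645.47.
x̄_1 = 984645.47 / 277 = 3554.6768... → 3554.68.

3554.68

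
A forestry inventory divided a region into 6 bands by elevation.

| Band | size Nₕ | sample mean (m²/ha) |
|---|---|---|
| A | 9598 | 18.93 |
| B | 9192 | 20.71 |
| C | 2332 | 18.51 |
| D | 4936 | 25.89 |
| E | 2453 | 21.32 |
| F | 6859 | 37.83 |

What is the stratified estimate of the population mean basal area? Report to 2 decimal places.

x̄_st = (Σ Nₕx̄ₕ) / (Σ Nₕ) = (9598·18.93 + 9192·20.71 + 2332·18.51 + 4936·25.89 + 2453·21.32 + 6859·37.83) / 35370
= 854788.75 / 35370 = 24.1671... → 24.17.

24.17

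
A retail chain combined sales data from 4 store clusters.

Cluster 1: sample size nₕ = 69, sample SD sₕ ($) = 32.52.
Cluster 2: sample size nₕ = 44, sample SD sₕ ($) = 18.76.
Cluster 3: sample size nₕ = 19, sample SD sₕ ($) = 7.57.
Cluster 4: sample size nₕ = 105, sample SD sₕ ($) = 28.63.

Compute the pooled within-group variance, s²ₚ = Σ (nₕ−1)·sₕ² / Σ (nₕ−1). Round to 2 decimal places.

743.88

1: (69−1)·32.52² = 68·1057.5504 = 71913.4272
2: (44−1)·18.76² = 43·351.9376 = 15133.3168
3: (19−1)·7.57² = 18·57.3049 = 1031.4882
4: (105−1)·28.63² = 104·819.6769 = 85246.3976
Numerator = 173324.6298; denominator = Σ(nₕ−1) = 233.
s²ₚ = 173324.6298/233 = 743.8825... → 743.88.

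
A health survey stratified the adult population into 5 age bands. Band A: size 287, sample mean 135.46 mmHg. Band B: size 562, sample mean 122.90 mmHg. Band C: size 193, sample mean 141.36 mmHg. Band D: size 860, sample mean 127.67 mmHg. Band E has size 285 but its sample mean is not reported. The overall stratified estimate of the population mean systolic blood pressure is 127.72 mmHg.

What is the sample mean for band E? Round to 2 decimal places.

Σ Nₕx̄ₕ = N·μ, so 285·x̄_E = 2187·127.72 − (287·135.46 + 562·122.90 + 193·141.36 + 860·127.67).
= 279323.64 − 245025.5 = 34298.14.
x̄_E = 34298.14 / 285 = 120.3444... → 120.34.

120.34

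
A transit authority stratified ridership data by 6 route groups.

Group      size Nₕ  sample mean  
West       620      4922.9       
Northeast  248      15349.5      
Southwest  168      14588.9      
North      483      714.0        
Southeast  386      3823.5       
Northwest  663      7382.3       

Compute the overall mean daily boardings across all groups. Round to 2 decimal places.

x̄_st = (Σ Nₕx̄ₕ) / (Σ Nₕ) = (620·4922.9 + 248·15349.5 + 168·14588.9 + 483·714.0 + 386·3823.5 + 663·7382.3) / 2568
= 16025007.1 / 2568 = 6240.2676... → 6240.27.

6240.27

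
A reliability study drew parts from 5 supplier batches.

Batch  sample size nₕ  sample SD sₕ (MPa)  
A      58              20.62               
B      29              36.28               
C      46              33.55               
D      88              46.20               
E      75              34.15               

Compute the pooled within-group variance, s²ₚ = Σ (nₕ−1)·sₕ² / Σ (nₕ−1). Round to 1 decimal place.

Degrees of freedom: 57 + 28 + 45 + 87 + 74 = 291.
Σ(nₕ−1)sₕ² = 57·425.1844 + 28·1316.2384 + 45·1125.6025 + 87·2134.44 + 74·1166.2225 = 383739.0435.
s²ₚ = 383739.0435 / 291 = 1318.691... → 1318.7.

1318.7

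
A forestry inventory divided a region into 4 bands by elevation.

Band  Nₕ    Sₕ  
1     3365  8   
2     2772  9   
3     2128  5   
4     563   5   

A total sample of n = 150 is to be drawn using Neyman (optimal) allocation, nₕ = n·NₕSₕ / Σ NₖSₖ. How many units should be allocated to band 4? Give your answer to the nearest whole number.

6

Σ NₕSₕ = 3365·8 + 2772·9 + 2128·5 + 563·5 = 65323.
Share for 4: 2815/65323 = 0.04309.
n_4 = 150 × 0.04309 = 6.464... → 6.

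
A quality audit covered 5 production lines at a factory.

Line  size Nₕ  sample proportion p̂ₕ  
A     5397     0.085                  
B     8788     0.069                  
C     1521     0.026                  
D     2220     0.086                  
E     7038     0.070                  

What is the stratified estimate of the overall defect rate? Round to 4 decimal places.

Wₕ = Nₕ/N with N = 24964: 0.2162, 0.3520, 0.0609, 0.0889, 0.2819.
p̂_st = 0.2162·0.085 + 0.3520·0.069 + 0.0609·0.026 + 0.0889·0.086 + 0.2819·0.070 ≈ 0.071633... → 0.0716.

0.0716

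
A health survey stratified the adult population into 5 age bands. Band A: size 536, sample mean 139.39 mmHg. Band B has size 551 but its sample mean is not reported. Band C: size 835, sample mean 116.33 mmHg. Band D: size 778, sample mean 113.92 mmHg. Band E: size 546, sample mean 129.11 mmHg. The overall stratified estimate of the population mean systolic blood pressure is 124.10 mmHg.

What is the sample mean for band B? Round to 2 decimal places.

130.41

Σ Nₕx̄ₕ = N·μ, so 551·x̄_B = 3246·124.10 − (536·139.39 + 835·116.33 + 778·113.92 + 546·129.11).
= 402828.6 − 330972.41 = 71856.19.
x̄_B = 71856.19 / 551 = 130.4105... → 130.41.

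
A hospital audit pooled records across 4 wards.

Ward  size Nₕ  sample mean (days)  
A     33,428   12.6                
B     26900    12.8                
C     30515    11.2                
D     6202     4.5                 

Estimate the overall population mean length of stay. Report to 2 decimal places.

11.70

x̄_st = (Σ Nₕx̄ₕ) / (Σ Nₕ) = (33428·12.6 + 26900·12.8 + 30515·11.2 + 6202·4.5) / 97045
= 1135189.8 / 97045 = 11.6976... → 11.70.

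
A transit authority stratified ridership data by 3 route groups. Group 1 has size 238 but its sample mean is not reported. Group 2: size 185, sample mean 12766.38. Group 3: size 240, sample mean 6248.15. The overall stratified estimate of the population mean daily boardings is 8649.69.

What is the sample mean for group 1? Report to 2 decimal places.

7871.46

Σ Nₕx̄ₕ = N·μ, so 238·x̄_1 = 663·8649.69 − (185·12766.38 + 240·6248.15).
= 5734744.47 − 3861336.3 = 1873408.17.
x̄_1 = 1873408.17 / 238 = 7871.4629... → 7871.46.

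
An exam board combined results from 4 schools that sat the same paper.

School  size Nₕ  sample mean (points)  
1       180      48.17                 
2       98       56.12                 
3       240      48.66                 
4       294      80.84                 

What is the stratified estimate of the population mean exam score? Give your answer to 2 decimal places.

N = 812; weights Wₕ = Nₕ/N = (0.2217, 0.1207, 0.2956, 0.3621).
x̄_st = Σ Wₕ·x̄ₕ = 0.2217·48.17 + 0.1207·56.12 + 0.2956·48.66 + 0.3621·80.84 ≈ 61.1031...
→ 61.10.

61.10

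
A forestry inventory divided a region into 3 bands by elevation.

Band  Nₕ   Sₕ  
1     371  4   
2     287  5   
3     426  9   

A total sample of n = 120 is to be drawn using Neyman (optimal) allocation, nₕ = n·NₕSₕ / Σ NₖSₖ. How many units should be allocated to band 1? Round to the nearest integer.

1: NₕSₕ = 371·4 = 1484
2: NₕSₕ = 287·5 = 1435
3: NₕSₕ = 426·9 = 3834
Σ NₕSₕ = 6753.
n_1 = 120·1484/6753 = 26.371... → 26.

26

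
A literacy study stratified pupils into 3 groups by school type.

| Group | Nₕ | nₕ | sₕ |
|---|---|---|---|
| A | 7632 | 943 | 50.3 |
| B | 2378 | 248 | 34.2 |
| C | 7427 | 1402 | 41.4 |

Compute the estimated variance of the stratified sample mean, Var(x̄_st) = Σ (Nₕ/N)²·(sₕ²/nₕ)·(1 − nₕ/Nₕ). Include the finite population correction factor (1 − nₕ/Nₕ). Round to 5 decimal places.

N = 17437; Wₕ = Nₕ/N.
group A: (7632/17437)²·50.3²/943·(1 − 943/7632) = 0.45048496
group B: (2378/17437)²·34.2²/248·(1 − 248/2378) = 0.07856850
group C: (7427/17437)²·41.4²/1402·(1 − 1402/7427) = 0.17992007
Sum = 0.70897353 → 0.70897.

0.70897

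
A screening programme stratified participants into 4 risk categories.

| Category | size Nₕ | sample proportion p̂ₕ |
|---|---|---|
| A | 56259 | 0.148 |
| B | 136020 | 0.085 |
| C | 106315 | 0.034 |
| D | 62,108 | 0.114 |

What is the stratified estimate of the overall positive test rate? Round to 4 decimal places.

0.0848

Wₕ = Nₕ/N with N = 360702: 0.1560, 0.3771, 0.2947, 0.1722.
p̂_st = 0.1560·0.148 + 0.3771·0.085 + 0.2947·0.034 + 0.1722·0.114 ≈ 0.084788... → 0.0848.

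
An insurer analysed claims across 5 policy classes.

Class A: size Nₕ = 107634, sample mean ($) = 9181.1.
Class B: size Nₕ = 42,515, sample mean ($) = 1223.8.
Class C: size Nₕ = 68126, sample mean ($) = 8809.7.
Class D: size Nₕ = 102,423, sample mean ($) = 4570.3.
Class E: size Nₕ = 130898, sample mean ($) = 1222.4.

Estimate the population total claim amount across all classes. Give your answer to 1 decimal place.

2268511548.7

Estimate total by summing Nₕ·x̄ₕ over strata.
107634·9181.1 + 42515·1223.8 + 68126·8809.7 + 102423·4570.3 + 130898·1222.4 = 988198517.4 + 52029857 + 600169622.2 + 468103836.9 + 160009715.2 = 2268511548.7.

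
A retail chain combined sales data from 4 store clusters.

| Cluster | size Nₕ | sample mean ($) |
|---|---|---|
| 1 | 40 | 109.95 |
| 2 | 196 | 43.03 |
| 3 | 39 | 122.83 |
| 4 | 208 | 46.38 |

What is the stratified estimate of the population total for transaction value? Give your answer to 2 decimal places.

27269.29

1: 40·109.95 = 4398
2: 196·43.03 = 8433.88
3: 39·122.83 = 4790.37
4: 208·46.38 = 9647.04
τ̂ = Σ Nₕx̄ₕ = 27269.29.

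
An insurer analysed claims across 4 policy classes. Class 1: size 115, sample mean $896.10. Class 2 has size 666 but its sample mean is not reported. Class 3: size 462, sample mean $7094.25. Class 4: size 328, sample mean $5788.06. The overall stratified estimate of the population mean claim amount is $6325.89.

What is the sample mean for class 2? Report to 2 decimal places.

6995.34

N = 115 + 666 + 462 + 328 = 1571.
Overall total = μ·N = 6325.89·1571 = 9937973.19.
Subtract the known strata: 115·896.10 + 462·7094.25 + 328·5788.06 = 5279078.68.
Remaining total for class 2: 9937973.19 − 5279078.68 = 4658894.51.
Divide by its size: 4658894.51 / 666 = 6995.3371... → 6995.34.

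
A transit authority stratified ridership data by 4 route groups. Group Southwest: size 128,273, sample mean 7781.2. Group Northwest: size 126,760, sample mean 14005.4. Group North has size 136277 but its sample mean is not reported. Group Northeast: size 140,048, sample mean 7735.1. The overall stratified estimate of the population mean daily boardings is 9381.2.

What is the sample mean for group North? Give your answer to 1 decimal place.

N = 128273 + 126760 + 136277 + 140048 = 531358.
Overall total = μ·N = 9381.2·531358 = 4984775669.6.
Subtract the known strata: 128273·7781.2 + 126760·14005.4 + 140048·7735.1 = 3856727656.4.
Remaining total for group North: 4984775669.6 − 3856727656.4 = 1128048013.2.
Divide by its size: 1128048013.2 / 136277 = 8277.611... → 8277.6.

8277.6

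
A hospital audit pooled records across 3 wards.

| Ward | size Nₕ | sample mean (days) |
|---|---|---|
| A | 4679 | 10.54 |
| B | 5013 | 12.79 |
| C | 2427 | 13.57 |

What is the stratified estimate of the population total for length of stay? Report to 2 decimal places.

Estimate total by summing Nₕ·x̄ₕ over strata.
4679·10.54 + 5013·12.79 + 2427·13.57 = 49316.66 + 64116.27 + 32934.39 = 146367.32.

146367.32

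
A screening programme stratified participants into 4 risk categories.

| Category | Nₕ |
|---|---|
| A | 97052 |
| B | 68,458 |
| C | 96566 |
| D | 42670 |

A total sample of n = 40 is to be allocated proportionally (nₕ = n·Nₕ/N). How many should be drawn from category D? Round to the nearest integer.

N = 97052 + 68458 + 96566 + 42670 = 304746.
n_D = 40·42670/304746 = 5.601... → 6.

6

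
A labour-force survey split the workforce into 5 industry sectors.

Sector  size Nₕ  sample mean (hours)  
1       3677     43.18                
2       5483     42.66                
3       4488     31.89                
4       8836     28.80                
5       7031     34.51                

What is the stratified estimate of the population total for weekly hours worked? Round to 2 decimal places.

1032916.57

Population total = Σ Nₕ·x̄ₕ (each stratum's size times its mean).
3677·43.18 + 5483·42.66 + 4488·31.89 + 8836·28.80 + 7031·34.51 = 158772.86 + 233904.78 + 143122.32 + 254476.8 + 242639.81 = 1032916.57.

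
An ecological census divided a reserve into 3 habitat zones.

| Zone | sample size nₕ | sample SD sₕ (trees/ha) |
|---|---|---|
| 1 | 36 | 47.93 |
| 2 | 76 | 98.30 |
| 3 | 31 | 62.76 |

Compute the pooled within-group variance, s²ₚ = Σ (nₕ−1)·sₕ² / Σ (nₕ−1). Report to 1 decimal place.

1: (36−1)·47.93² = 35·2297.2849 = 80404.9715
2: (76−1)·98.30² = 75·9662.89 = 724716.75
3: (31−1)·62.76² = 30·3938.8176 = 118164.528
Numerator = 923286.2495; denominator = Σ(nₕ−1) = 140.
s²ₚ = 923286.2495/140 = 6594.902... → 6594.9.

6594.9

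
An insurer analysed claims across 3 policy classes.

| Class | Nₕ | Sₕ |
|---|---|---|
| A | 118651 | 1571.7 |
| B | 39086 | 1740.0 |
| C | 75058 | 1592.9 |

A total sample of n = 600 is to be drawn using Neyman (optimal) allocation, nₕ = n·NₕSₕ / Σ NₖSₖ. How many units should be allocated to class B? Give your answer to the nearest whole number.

A: NₕSₕ = 118651·1571.7 = 186483776.7
B: NₕSₕ = 39086·1740.0 = 68009640
C: NₕSₕ = 75058·1592.9 = 119559888.2
Σ NₕSₕ = 374053304.9.
n_B = 600·68009640/374053304.9 = 109.091... → 109.

109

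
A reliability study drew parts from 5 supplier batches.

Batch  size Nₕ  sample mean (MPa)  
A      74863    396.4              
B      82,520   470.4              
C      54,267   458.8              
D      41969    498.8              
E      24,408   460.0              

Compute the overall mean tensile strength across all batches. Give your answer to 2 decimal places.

451.58

N = 278027; weights Wₕ = Nₕ/N = (0.2693, 0.2968, 0.1952, 0.1510, 0.0878).
x̄_st = Σ Wₕ·x̄ₕ = 0.2693·396.4 + 0.2968·470.4 + 0.1952·458.8 + 0.1510·498.8 + 0.0878·460.0 ≈ 451.5843...
→ 451.58.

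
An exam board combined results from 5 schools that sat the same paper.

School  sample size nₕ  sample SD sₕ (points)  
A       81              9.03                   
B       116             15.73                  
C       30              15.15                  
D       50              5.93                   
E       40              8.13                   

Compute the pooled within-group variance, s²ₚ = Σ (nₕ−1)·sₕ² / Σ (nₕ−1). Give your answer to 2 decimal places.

Degrees of freedom: 80 + 115 + 29 + 49 + 39 = 312.
Σ(nₕ−1)sₕ² = 80·81.5409 + 115·247.4329 + 29·229.5225 + 49·35.1649 + 39·66.0969 = 45935.0672.
s²ₚ = 45935.0672 / 312 = 147.2278... → 147.23.

147.23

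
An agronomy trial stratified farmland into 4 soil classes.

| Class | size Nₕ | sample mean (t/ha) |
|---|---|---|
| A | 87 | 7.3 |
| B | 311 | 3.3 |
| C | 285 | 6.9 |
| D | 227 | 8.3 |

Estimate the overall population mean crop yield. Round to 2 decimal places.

x̄_st = (Σ Nₕx̄ₕ) / (Σ Nₕ) = (87·7.3 + 311·3.3 + 285·6.9 + 227·8.3) / 910
= 5512 / 910 = 6.0571... → 6.06.

6.06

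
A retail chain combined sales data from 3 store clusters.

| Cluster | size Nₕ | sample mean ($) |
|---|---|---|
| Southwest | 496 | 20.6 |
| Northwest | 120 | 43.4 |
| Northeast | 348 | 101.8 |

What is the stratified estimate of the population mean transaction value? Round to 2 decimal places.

N = 964; weights Wₕ = Nₕ/N = (0.5145, 0.1245, 0.3610).
x̄_st = Σ Wₕ·x̄ₕ = 0.5145·20.6 + 0.1245·43.4 + 0.3610·101.8 ≈ 52.7510...
→ 52.75.

52.75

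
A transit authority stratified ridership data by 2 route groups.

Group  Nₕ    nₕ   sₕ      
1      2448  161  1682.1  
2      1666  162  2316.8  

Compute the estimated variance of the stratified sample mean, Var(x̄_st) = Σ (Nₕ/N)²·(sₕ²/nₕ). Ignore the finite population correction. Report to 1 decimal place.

11656.1

N = 4114. Term for each stratum: Wₕ²sₕ²/nₕ.
Var(x̄_st) = 6222.6016 + 5433.5478 = 11656.1494 → 11656.1.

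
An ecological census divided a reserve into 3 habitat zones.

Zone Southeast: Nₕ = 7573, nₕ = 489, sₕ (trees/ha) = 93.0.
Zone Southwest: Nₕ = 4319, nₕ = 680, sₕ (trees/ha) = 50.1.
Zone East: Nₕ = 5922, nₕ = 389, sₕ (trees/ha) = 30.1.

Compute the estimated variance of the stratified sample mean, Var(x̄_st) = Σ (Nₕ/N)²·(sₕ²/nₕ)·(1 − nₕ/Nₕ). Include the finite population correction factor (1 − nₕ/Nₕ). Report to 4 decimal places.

N = 17814. Term for each stratum: Wₕ²sₕ²/nₕ·(1−nₕ/Nₕ).
Var(x̄_st) = 2.9900652 + 0.1828138 + 0.2404859 = 3.4133648 → 3.4134.

3.4134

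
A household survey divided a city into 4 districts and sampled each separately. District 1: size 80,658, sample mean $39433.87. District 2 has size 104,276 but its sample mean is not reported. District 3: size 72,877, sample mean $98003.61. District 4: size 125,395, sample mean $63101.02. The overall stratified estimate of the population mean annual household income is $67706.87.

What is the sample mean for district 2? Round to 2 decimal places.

73940.89

Σ Nₕx̄ₕ = N·μ, so 104276·x̄_2 = 383206·67706.87 − (80658·39433.87 + 72877·98003.61 + 125395·63101.02).
= 25945678825.22 − 18235418575.33 = 7710260249.89.
x̄_2 = 7710260249.89 / 104276 = 73940.8900... → 73940.89.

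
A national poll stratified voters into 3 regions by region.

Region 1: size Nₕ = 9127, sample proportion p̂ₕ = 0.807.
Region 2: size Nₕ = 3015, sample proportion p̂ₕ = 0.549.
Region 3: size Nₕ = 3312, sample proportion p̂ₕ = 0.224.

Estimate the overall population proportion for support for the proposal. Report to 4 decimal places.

0.6317

Wₕ = Nₕ/N with N = 15454: 0.5906, 0.1951, 0.2143.
p̂_st = 0.5906·0.807 + 0.1951·0.549 + 0.2143·0.224 ≈ 0.631721... → 0.6317.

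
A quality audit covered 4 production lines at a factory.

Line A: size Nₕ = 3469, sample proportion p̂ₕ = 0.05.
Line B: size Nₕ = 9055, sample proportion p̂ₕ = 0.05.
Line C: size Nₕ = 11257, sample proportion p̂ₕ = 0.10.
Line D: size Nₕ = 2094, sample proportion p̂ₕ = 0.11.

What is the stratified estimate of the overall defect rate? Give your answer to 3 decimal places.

0.077

Wₕ = Nₕ/N with N = 25875: 0.1341, 0.3500, 0.4351, 0.0809.
p̂_st = 0.1341·0.05 + 0.3500·0.05 + 0.4351·0.10 + 0.0809·0.11 ≈ 0.07661... → 0.077.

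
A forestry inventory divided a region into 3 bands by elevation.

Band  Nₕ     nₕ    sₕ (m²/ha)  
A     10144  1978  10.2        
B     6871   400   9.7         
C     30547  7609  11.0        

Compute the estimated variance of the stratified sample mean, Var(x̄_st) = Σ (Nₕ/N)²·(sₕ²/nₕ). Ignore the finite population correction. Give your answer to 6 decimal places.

0.013861

N = 47562; Wₕ = Nₕ/N.
band A: (10144/47562)²·10.2²/1978 = 0.002392612
band B: (6871/47562)²·9.7²/400 = 0.004909114
band C: (30547/47562)²·11.0²/7609 = 0.006559560
Sum = 0.013861287 → 0.013861.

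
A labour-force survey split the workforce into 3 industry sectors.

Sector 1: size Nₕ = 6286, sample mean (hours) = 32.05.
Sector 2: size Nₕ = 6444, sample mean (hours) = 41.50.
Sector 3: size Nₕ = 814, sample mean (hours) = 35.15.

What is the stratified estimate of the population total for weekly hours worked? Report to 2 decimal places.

497504.40

Population total = Σ Nₕ·x̄ₕ (each stratum's size times its mean).
6286·32.05 + 6444·41.50 + 814·35.15 = 201466.3 + 267426 + 28612.1 = 497504.40.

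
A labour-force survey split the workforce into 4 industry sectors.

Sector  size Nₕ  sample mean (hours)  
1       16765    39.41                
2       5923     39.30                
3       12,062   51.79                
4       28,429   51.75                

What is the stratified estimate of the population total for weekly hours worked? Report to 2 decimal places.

1: 16765·39.41 = 660708.65
2: 5923·39.30 = 232773.9
3: 12062·51.79 = 624690.98
4: 28429·51.75 = 1471200.75
τ̂ = Σ Nₕx̄ₕ = 2989374.28.

2989374.28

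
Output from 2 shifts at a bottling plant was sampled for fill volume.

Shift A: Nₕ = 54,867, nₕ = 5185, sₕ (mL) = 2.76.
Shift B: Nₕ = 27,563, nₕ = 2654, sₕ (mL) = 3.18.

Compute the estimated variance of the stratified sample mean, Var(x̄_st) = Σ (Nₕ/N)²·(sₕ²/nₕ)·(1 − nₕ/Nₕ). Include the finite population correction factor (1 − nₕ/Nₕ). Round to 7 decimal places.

N = 82430; Wₕ = Nₕ/N.
shift A: (54867/82430)²·2.76²/5185·(1 − 5185/54867) = 0.0005893986
shift B: (27563/82430)²·3.18²/2654·(1 − 2654/27563) = 0.0003850042
Sum = 0.0009744028 → 0.0009744.

0.0009744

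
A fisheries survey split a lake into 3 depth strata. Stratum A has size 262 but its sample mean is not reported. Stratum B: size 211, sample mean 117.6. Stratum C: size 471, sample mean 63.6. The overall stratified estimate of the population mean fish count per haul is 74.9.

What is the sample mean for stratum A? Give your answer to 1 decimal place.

N = 262 + 211 + 471 = 944.
Overall total = μ·N = 74.9·944 = 70705.6.
Subtract the known strata: 211·117.6 + 471·63.6 = 54769.2.
Remaining total for stratum A: 70705.6 − 54769.2 = 15936.4.
Divide by its size: 15936.4 / 262 = 60.826... → 60.8.

60.8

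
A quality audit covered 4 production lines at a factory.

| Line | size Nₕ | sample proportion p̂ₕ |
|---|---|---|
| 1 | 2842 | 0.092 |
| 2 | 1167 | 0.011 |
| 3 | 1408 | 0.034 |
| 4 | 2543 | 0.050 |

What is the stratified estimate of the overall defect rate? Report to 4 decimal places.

Wₕ = Nₕ/N with N = 7960: 0.3570, 0.1466, 0.1769, 0.3195.
p̂_st = 0.3570·0.092 + 0.1466·0.011 + 0.1769·0.034 + 0.3195·0.050 ≈ 0.056448... → 0.0564.

0.0564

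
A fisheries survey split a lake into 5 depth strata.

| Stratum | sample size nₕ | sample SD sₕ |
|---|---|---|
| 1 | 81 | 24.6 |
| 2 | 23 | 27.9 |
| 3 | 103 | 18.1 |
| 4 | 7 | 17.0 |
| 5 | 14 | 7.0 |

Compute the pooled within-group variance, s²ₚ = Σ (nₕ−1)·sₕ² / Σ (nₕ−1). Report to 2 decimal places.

Degrees of freedom: 80 + 22 + 102 + 6 + 13 = 223.
Σ(nₕ−1)sₕ² = 80·605.16 + 22·778.41 + 102·327.61 + 6·289 + 13·49 = 101325.04.
s²ₚ = 101325.04 / 223 = 454.3724... → 454.37.

454.37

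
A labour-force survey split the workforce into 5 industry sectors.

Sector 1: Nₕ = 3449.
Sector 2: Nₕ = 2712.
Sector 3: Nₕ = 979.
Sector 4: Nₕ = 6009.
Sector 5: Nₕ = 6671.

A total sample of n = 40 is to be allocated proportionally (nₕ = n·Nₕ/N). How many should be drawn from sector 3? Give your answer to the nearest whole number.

2

Share of sector 3 = 979/19820 = 0.04939.
Allocate 40 × 0.04939 = 1.976... → 2.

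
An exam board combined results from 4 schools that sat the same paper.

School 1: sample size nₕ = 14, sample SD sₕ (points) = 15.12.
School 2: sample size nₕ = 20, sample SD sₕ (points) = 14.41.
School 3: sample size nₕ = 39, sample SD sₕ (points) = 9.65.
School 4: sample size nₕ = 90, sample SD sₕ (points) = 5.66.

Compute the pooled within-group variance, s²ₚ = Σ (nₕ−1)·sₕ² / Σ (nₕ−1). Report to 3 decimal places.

83.693

1: (14−1)·15.12² = 13·228.6144 = 2971.9872
2: (20−1)·14.41² = 19·207.6481 = 3945.3139
3: (39−1)·9.65² = 38·93.1225 = 3538.655
4: (90−1)·5.66² = 89·32.0356 = 2851.1684
Numerator = 13307.1245; denominator = Σ(nₕ−1) = 159.
s²ₚ = 13307.1245/159 = 83.69261... → 83.693.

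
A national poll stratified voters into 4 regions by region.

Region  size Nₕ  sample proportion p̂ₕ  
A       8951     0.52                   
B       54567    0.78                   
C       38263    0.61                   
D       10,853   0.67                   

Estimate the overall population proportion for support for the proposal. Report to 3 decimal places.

Wₕ = Nₕ/N with N = 112634: 0.0795, 0.4845, 0.3397, 0.0964.
p̂_st = 0.0795·0.52 + 0.4845·0.78 + 0.3397·0.61 + 0.0964·0.67 ≈ 0.69099... → 0.691.

0.691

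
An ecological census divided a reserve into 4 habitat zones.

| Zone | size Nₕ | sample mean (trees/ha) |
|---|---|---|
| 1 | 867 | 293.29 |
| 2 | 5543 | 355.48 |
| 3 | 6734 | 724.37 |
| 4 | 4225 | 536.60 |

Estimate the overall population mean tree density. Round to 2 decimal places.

539.45

N = 17369; weights Wₕ = Nₕ/N = (0.0499, 0.3191, 0.3877, 0.2432).
x̄_st = Σ Wₕ·x̄ₕ = 0.0499·293.29 + 0.3191·355.48 + 0.3877·724.37 + 0.2432·536.60 ≈ 539.4525...
→ 539.45.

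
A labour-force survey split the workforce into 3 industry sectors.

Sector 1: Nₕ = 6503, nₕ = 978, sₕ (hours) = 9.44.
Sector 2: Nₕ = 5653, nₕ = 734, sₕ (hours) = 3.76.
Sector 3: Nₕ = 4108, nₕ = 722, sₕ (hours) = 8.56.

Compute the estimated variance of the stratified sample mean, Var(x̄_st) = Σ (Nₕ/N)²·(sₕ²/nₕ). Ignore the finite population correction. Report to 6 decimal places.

0.023369

N = 16264. Term for each stratum: Wₕ²sₕ²/nₕ.
Var(x̄_st) = 0.014567261 + 0.002326928 + 0.006474653 = 0.023368841 → 0.023369.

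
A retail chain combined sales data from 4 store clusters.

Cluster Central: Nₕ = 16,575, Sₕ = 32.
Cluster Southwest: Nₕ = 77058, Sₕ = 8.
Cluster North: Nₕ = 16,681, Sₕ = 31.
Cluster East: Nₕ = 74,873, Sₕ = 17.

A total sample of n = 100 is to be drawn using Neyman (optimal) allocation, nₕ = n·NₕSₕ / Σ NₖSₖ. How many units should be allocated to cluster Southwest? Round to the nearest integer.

Central: NₕSₕ = 16575·32 = 530400
Southwest: NₕSₕ = 77058·8 = 616464
North: NₕSₕ = 16681·31 = 517111
East: NₕSₕ = 74873·17 = 1272841
Σ NₕSₕ = 2936816.
n_Southwest = 100·616464/2936816 = 20.991... → 21.

21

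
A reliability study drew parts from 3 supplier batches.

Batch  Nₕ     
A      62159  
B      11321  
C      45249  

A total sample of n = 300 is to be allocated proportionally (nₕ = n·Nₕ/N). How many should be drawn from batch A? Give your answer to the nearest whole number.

Share of batch A = 62159/118729 = 0.52354.
Allocate 300 × 0.52354 = 157.061... → 157.

157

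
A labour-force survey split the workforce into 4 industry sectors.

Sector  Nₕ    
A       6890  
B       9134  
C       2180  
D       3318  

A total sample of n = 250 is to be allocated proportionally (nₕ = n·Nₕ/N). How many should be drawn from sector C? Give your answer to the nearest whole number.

N = 6890 + 9134 + 2180 + 3318 = 21522.
n_C = 250·2180/21522 = 25.323... → 25.

25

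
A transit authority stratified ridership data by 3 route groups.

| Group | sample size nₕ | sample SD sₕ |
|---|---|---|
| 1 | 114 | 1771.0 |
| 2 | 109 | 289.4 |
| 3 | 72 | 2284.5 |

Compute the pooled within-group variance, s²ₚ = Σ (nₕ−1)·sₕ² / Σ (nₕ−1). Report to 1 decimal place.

Degrees of freedom: 113 + 108 + 71 = 292.
Σ(nₕ−1)sₕ² = 113·3136441 + 108·83752.36 + 71·5218940.25 = 734007845.63.
s²ₚ = 734007845.63 / 292 = 2513725.499... → 2513725.5.

2513725.5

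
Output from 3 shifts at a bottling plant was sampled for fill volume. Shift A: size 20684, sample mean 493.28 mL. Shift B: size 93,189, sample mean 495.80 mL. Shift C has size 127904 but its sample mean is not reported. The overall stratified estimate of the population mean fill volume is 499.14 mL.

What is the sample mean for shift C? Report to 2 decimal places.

N = 20684 + 93189 + 127904 = 241777.
Overall total = μ·N = 499.14·241777 = 120680571.78.
Subtract the known strata: 20684·493.28 + 93189·495.80 = 56406109.72.
Remaining total for shift C: 120680571.78 − 56406109.72 = 64274462.06.
Divide by its size: 64274462.06 / 127904 = 502.5211... → 502.52.

502.52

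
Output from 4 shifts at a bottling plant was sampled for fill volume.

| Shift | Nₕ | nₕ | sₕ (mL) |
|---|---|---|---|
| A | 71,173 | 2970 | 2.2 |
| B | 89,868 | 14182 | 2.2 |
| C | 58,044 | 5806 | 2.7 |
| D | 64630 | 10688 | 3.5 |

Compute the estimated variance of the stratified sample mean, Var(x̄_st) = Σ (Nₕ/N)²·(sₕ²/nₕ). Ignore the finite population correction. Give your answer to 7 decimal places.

0.0002488

N = 283715. Term for each stratum: Wₕ²sₕ²/nₕ.
Var(x̄_st) = 0.0001025545 + 0.0000342416 + 0.0000525534 + 0.0000594762 = 0.0002488257 → 0.0002488.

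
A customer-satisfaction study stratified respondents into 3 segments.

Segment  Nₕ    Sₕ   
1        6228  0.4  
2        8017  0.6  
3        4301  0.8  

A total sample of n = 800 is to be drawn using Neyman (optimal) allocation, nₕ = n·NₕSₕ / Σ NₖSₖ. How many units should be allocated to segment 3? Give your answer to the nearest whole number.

1: NₕSₕ = 6228·0.4 = 2491.2
2: NₕSₕ = 8017·0.6 = 4810.2
3: NₕSₕ = 4301·0.8 = 3440.8
Σ NₕSₕ = 10742.2.
n_3 = 800·3440.8/10742.2 = 256.245... → 256.

256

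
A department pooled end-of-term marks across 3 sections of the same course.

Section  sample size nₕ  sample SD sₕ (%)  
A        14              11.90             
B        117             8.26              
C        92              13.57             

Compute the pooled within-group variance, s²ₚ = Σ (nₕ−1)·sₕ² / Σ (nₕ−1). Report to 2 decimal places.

120.51

Degrees of freedom: 13 + 116 + 91 = 220.
Σ(nₕ−1)sₕ² = 13·141.61 + 116·68.2276 + 91·184.1449 = 26512.5175.
s²ₚ = 26512.5175 / 220 = 120.5114... → 120.51.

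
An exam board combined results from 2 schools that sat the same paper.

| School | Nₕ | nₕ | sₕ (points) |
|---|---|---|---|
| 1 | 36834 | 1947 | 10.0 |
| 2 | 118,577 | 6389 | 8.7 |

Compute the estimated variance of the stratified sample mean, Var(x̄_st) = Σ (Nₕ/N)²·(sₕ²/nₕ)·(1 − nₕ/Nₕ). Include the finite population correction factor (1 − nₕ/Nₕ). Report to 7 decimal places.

N = 155411; Wₕ = Nₕ/N.
school 1: (36834/155411)²·10.0²/1947·(1 − 1947/36834) = 0.0027326439
school 2: (118577/155411)²·8.7²/6389·(1 − 6389/118577) = 0.0065251270
Sum = 0.0092577710 → 0.0092578.

0.0092578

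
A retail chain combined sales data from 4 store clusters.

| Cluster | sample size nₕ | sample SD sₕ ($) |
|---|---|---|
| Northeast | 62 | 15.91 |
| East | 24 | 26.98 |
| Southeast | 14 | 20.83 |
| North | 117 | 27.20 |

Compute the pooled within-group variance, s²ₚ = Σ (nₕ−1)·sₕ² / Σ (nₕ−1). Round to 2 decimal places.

580.49

Northeast: (62−1)·15.91² = 61·253.1281 = 15440.8141
East: (24−1)·26.98² = 23·727.9204 = 16742.1692
Southeast: (14−1)·20.83² = 13·433.8889 = 5640.5557
North: (117−1)·27.20² = 116·739.84 = 85821.44
Numerator = 123644.979; denominator = Σ(nₕ−1) = 213.
s²ₚ = 123644.979/213 = 580.4929... → 580.49.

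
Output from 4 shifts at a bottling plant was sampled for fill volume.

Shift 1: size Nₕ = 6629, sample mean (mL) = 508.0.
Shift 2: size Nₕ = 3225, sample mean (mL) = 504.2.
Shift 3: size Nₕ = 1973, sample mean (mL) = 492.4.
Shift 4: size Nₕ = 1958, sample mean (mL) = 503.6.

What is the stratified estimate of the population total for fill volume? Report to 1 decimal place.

1: 6629·508.0 = 3367532
2: 3225·504.2 = 1626045
3: 1973·492.4 = 971505.2
4: 1958·503.6 = 986048.8
τ̂ = Σ Nₕx̄ₕ = 6951131.0.

6951131.0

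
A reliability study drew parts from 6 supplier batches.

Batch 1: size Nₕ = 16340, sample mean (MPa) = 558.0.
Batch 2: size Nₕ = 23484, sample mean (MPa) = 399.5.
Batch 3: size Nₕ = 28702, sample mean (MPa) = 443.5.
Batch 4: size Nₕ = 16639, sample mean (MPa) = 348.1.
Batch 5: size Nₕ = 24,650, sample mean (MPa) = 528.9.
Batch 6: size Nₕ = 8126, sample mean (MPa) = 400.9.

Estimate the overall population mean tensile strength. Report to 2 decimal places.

452.06

x̄_st = (Σ Nₕx̄ₕ) / (Σ Nₕ) = (16340·558.0 + 23484·399.5 + 28702·443.5 + 16639·348.1 + 24650·528.9 + 8126·400.9) / 117941
= 53316049.3 / 117941 = 452.0570... → 452.06.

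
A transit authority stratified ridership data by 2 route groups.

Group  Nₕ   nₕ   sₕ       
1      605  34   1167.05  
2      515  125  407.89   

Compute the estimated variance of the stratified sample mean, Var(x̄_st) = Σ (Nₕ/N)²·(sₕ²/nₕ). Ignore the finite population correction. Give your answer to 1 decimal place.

11970.3

N = 1120. Term for each stratum: Wₕ²sₕ²/nₕ.
Var(x̄_st) = 11688.9288 + 281.4197 = 11970.3485 → 11970.3.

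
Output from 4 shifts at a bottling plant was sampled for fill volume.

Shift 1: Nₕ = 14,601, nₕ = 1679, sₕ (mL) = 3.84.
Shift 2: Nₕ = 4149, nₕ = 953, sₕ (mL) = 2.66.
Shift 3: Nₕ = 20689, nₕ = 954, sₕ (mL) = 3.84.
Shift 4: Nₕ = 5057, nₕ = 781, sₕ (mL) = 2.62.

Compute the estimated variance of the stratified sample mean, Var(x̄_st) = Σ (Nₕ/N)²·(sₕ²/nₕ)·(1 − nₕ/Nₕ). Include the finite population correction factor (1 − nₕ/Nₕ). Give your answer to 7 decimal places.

N = 44496; Wₕ = Nₕ/N.
shift 1: (14601/44496)²·3.84²/1679·(1 − 1679/14601) = 0.0008369165
shift 2: (4149/44496)²·2.66²/953·(1 − 953/4149) = 0.0000497254
shift 3: (20689/44496)²·3.84²/954·(1 − 954/20689) = 0.0031874895
shift 4: (5057/44496)²·2.62²/781·(1 − 781/5057) = 0.0000959932
Sum = 0.0041701246 → 0.0041701.

0.0041701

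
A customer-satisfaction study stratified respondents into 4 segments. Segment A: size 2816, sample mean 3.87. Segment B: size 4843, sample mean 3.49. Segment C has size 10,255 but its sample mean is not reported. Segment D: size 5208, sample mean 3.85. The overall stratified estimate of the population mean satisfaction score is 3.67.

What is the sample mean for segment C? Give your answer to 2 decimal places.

N = 2816 + 4843 + 10255 + 5208 = 23122.
Overall total = μ·N = 3.67·23122 = 84857.74.
Subtract the known strata: 2816·3.87 + 4843·3.49 + 5208·3.85 = 47850.79.
Remaining total for segment C: 84857.74 − 47850.79 = 37006.95.
Divide by its size: 37006.95 / 10255 = 3.6087... → 3.61.

3.61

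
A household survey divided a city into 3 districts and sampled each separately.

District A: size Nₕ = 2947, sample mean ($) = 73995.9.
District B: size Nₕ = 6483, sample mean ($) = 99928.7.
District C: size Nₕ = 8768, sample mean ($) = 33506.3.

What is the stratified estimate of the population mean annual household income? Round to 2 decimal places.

63726.06

N = 2947 + 6483 + 8768 = 18198.
Overall mean = Σ (Nₕ/N)·x̄ₕ — weight by population share, not a simple average.
Σ Nₕx̄ₕ = 2947·73995.9 + 6483·99928.7 + 8768·33506.3 = 218065917.3 + 647837762.1 + 293783238.4 = 1159686917.8.
Divide by N: 1159686917.8 / 18198 = 63726.0643... → 63726.06.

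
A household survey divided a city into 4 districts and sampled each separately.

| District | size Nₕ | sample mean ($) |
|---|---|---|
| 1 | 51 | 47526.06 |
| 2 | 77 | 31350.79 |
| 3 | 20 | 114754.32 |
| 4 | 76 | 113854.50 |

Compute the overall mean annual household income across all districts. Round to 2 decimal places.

x̄_st = (Σ Nₕx̄ₕ) / (Σ Nₕ) = (51·47526.06 + 77·31350.79 + 20·114754.32 + 76·113854.50) / 224
= 15785868.29 / 224 = 70472.6263... → 70472.63.

70472.63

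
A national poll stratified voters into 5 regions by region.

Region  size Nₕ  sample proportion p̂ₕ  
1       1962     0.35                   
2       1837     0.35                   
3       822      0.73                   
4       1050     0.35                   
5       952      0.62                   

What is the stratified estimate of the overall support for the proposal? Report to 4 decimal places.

Wₕ = Nₕ/N with N = 6623: 0.2962, 0.2774, 0.1241, 0.1585, 0.1437.
p̂_st = 0.2962·0.35 + 0.2774·0.35 + 0.1241·0.73 + 0.1585·0.35 + 0.1437·0.62 ≈ 0.435973... → 0.4360.

0.4360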